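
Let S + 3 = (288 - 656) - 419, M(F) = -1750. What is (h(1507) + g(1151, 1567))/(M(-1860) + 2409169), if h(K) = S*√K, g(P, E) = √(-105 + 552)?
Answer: -790*√1507/2407419 + √447/2407419 ≈ -0.012730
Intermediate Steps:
g(P, E) = √447
S = -790 (S = -3 + ((288 - 656) - 419) = -3 + (-368 - 419) = -3 - 787 = -790)
h(K) = -790*√K
(h(1507) + g(1151, 1567))/(M(-1860) + 2409169) = (-790*√1507 + √447)/(-1750 + 2409169) = (√447 - 790*√1507)/2407419 = (√447 - 790*√1507)*(1/2407419) = -790*√1507/2407419 + √447/2407419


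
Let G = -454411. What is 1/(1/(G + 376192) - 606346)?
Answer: -78219/47427777775 ≈ -1.6492e-6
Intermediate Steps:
1/(1/(G + 376192) - 606346) = 1/(1/(-454411 + 376192) - 606346) = 1/(1/(-78219) - 606346) = 1/(-1/78219 - 606346) = 1/(-47427777775/78219) = -78219/47427777775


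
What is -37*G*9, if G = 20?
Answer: -6660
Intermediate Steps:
-37*G*9 = -37*20*9 = -740*9 = -6660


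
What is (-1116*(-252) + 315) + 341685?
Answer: 623232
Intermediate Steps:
(-1116*(-252) + 315) + 341685 = (281232 + 315) + 341685 = 281547 + 341685 = 623232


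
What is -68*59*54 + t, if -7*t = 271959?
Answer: -1788495/7 ≈ -2.5550e+5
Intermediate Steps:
t = -271959/7 (t = -⅐*271959 = -271959/7 ≈ -38851.)
-68*59*54 + t = -68*59*54 - 271959/7 = -4012*54 - 271959/7 = -216648 - 271959/7 = -1788495/7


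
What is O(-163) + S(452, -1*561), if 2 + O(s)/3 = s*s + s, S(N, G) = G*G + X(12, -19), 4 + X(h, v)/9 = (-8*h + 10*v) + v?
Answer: 391152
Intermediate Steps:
X(h, v) = -36 - 72*h + 99*v (X(h, v) = -36 + 9*((-8*h + 10*v) + v) = -36 + 9*(-8*h + 11*v) = -36 + (-72*h + 99*v) = -36 - 72*h + 99*v)
S(N, G) = -2781 + G**2 (S(N, G) = G*G + (-36 - 72*12 + 99*(-19)) = G**2 + (-36 - 864 - 1881) = G**2 - 2781 = -2781 + G**2)
O(s) = -6 + 3*s + 3*s**2 (O(s) = -6 + 3*(s*s + s) = -6 + 3*(s**2 + s) = -6 + 3*(s + s**2) = -6 + (3*s + 3*s**2) = -6 + 3*s + 3*s**2)
O(-163) + S(452, -1*561) = (-6 + 3*(-163) + 3*(-163)**2) + (-2781 + (-1*561)**2) = (-6 - 489 + 3*26569) + (-2781 + (-561)**2) = (-6 - 489 + 79707) + (-2781 + 314721) = 79212 + 311940 = 391152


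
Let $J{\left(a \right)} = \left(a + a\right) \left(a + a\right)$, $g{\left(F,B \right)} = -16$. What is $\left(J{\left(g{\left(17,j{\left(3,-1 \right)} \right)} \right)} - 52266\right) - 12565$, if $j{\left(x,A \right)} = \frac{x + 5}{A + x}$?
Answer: $-63807$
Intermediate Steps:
$j{\left(x,A \right)} = \frac{5 + x}{A + x}$
$J{\left(a \right)} = 4 a^{2}$ ($J{\left(a \right)} = 2 a 2 a = 4 a^{2}$)
$\left(J{\left(g{\left(17,j{\left(3,-1 \right)} \right)} \right)} - 52266\right) - 12565 = \left(4 \left(-16\right)^{2} - 52266\right) - 12565 = \left(4 \cdot 256 - 52266\right) - 12565 = \left(1024 - 52266\right) - 12565 = -51242 - 12565 = -63807$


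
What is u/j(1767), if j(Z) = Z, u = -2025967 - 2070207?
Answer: -4096174/1767 ≈ -2318.2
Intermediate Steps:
u = -4096174
u/j(1767) = -4096174/1767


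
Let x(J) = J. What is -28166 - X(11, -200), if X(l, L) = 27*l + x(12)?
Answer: -28475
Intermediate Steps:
X(l, L) = 12 + 27*l (X(l, L) = 27*l + 12 = 12 + 27*l)
-28166 - X(11, -200) = -28166 - (12 + 27*11) = -28166 - (12 + 297) = -28166 - 1*309 = -28166 - 309 = -28475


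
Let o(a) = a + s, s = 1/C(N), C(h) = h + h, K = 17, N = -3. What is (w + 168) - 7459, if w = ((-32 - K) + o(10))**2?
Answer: -207251/36 ≈ -5757.0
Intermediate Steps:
C(h) = 2*h
s = -1/6 (s = 1/(2*(-3)) = 1/(-6) = -1/6 ≈ -0.16667)
o(a) = -1/6 + a (o(a) = a - 1/6 = -1/6 + a)
w = 55225/36 (w = ((-32 - 1*17) + (-1/6 + 10))**2 = ((-32 - 17) + 59/6)**2 = (-49 + 59/6)**2 = (-235/6)**2 = 55225/36 ≈ 1534.0)
(w + 168) - 7459 = (55225/36 + 168) - 7459 = 61273/36 - 7459 = -207251/36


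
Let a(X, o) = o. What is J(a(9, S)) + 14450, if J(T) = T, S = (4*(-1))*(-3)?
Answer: 14462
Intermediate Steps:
S = 12 (S = -4*(-3) = 12)
J(a(9, S)) + 14450 = 12 + 14450 = 14462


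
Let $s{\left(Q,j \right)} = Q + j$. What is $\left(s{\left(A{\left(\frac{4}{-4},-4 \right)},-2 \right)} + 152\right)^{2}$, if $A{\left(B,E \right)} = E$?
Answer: $21316$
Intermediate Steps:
$\left(s{\left(A{\left(\frac{4}{-4},-4 \right)},-2 \right)} + 152\right)^{2} = \left(\left(-4 - 2\right) + 152\right)^{2} = \left(-6 + 152\right)^{2} = 146^{2} = 21316$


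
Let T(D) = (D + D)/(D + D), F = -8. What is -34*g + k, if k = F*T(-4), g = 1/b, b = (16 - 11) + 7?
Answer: -65/6 ≈ -10.833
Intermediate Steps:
T(D) = 1 (T(D) = (2*D)/((2*D)) = (2*D)*(1/(2*D)) = 1)
b = 12 (b = 5 + 7 = 12)
g = 1/12 ≈ 0.083333
k = -8 (k = -8*1 = -8)
-34*g + k = -34*1/12 - 8 = -17/6 - 8 = -65/6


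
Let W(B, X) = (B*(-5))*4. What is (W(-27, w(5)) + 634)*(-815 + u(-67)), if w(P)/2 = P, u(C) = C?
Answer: -1035468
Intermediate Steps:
w(P) = 2*P
W(B, X) = -20*B (W(B, X) = -5*B*4 = -20*B)
(W(-27, w(5)) + 634)*(-815 + u(-67)) = (-20*(-27) + 634)*(-815 - 67) = (540 + 634)*(-882) = 1174*(-882) = -1035468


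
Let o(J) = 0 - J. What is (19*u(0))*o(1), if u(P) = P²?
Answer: 0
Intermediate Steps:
o(J) = -J
(19*u(0))*o(1) = (19*0²)*(-1*1) = (19*0)*(-1) = 0*(-1) = 0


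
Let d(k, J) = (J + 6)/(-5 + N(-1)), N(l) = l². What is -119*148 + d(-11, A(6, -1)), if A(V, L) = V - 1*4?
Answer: -17614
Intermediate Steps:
A(V, L) = -4 + V (A(V, L) = V - 4 = -4 + V)
d(k, J) = -3/2 - J/4 (d(k, J) = (J + 6)/(-5 + (-1)²) = (6 + J)/(-5 + 1) = (6 + J)/(-4) = (6 + J)*(-¼) = -3/2 - J/4)
-119*148 + d(-11, A(6, -1)) = -119*148 + (-3/2 - (-4 + 6)/4) = -17612 + (-3/2 - ¼*2) = -17612 + (-3/2 - ½) = -17612 - 2 = -17614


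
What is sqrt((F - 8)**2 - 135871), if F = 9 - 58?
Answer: I*sqrt(132622) ≈ 364.17*I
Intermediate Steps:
F = -49
sqrt((F - 8)**2 - 135871) = sqrt((-49 - 8)**2 - 135871) = sqrt((-57)**2 - 135871) = sqrt(3249 - 135871) = sqrt(-132622) = I*sqrt(132622)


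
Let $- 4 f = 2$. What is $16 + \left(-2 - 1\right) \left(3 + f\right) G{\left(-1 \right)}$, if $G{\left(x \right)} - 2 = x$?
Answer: $\frac{17}{2} \approx 8.5$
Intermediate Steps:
$f = - \frac{1}{2}$ ($f = \left(- \frac{1}{4}\right) 2 = - \frac{1}{2} \approx -0.5$)
$G{\left(x \right)} = 2 + x$
$16 + \left(-2 - 1\right) \left(3 + f\right) G{\left(-1 \right)} = 16 + \left(-2 - 1\right) \left(3 - \frac{1}{2}\right) \left(2 - 1\right) = 16 + \left(-3\right) \frac{5}{2} \cdot 1 = 16 - \frac{15}{2} = \frac{17}{2}$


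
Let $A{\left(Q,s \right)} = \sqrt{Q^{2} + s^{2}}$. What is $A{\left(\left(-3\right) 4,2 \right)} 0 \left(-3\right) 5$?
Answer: $0$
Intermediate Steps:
$A{\left(\left(-3\right) 4,2 \right)} 0 \left(-3\right) 5 = \sqrt{\left(\left(-3\right) 4\right)^{2} + 2^{2}} \cdot 0 \left(-3\right) 5 = \sqrt{\left(-12\right)^{2} + 4} \cdot 0 \cdot 5 = \sqrt{144 + 4} \cdot 0 = \sqrt{148} \cdot 0 = 2 \sqrt{37} \cdot 0 = 0$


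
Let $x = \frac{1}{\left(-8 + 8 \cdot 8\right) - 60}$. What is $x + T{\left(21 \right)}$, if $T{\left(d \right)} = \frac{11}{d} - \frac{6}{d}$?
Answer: $- \frac{1}{84} \approx -0.011905$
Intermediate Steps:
$T{\left(d \right)} = \frac{5}{d}$
$x = - \frac{1}{4}$ ($x = \frac{1}{\left(-8 + 64\right) - 60} = \frac{1}{56 - 60} = \frac{1}{-4} = - \frac{1}{4} \approx -0.25$)
$x + T{\left(21 \right)} = - \frac{1}{4} + \frac{5}{21} = - \frac{1}{84}$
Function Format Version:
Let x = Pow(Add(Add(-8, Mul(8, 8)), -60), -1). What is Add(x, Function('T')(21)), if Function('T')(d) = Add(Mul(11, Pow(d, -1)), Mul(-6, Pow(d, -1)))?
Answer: Rational(-1, 84) ≈ -0.011905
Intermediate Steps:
Function('T')(d) = Mul(5, Pow(d, -1))
x = Rational(-1, 4) (x = Pow(Add(Add(-8, 64), -60), -1) = Pow(Add(56, -60), -1) = Pow(-4, -1) = Rational(-1, 4) ≈ -0.25000)
Add(x, Function('T')(21)) = Add(Rational(-1, 4), Mul(5, Pow(21, -1))) = Add(Rational(-1, 4), Mul(5, Rational(1, 21))) = Add(Rational(-1, 4), Rational(5, 21)) = Rational(-1, 84)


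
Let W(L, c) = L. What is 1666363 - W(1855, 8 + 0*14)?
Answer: 1664508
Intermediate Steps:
1666363 - W(1855, 8 + 0*14) = 1666363 - 1*1855 = 1666363 - 1855 = 1664508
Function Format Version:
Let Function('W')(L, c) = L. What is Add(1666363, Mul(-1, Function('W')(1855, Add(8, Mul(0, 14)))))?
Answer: 1664508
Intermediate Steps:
Add(1666363, Mul(-1, Function('W')(1855, Add(8, Mul(0, 14))))) = Add(1666363, Mul(-1, 1855)) = Add(1666363, -1855) = 1664508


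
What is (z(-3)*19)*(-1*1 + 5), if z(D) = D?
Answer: -228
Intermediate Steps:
(z(-3)*19)*(-1*1 + 5) = (-3*19)*(-1*1 + 5) = -57*(-1 + 5) = -57*4 = -228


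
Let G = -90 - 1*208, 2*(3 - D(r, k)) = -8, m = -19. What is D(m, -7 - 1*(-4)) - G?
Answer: 305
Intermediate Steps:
D(r, k) = 7 (D(r, k) = 3 - 1/2*(-8) = 3 + 4 = 7)
G = -298 (G = -90 - 208 = -298)
D(m, -7 - 1*(-4)) - G = 7 - 1*(-298) = 7 + 298 = 305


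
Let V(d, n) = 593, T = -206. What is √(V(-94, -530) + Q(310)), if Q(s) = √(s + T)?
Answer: √(593 + 2*√26) ≈ 24.560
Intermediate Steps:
Q(s) = √(-206 + s) (Q(s) = √(s - 206) = √(-206 + s))
√(V(-94, -530) + Q(310)) = √(593 + √(-206 + 310)) = √(593 + √104) = √(593 + 2*√26)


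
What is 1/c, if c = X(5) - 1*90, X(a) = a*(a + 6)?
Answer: -1/35 ≈ -0.028571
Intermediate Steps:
X(a) = a*(6 + a)
c = -35 (c = 5*(6 + 5) - 1*90 = 5*11 - 90 = 55 - 90 = -35)
1/c = 1/(-35) = -1/35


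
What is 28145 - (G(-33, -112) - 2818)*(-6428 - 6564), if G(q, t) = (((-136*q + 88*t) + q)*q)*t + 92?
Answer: -259382939279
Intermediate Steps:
G(q, t) = 92 + q*t*(-135*q + 88*t) (G(q, t) = ((-135*q + 88*t)*q)*t + 92 = (q*(-135*q + 88*t))*t + 92 = q*t*(-135*q + 88*t) + 92 = 92 + q*t*(-135*q + 88*t))
28145 - (G(-33, -112) - 2818)*(-6428 - 6564) = 28145 - ((92 - 135*(-112)*(-33)**2 + 88*(-33)*(-112)**2) - 2818)*(-6428 - 6564) = 28145 - ((92 - 135*(-112)*1089 + 88*(-33)*12544) - 2818)*(-12992) = 28145 - ((92 + 16465680 - 36427776) - 2818)*(-12992) = 28145 - (-19962004 - 2818)*(-12992) = 28145 - (-19964822)*(-12992) = 28145 - 1*259382967424 = 28145 - 259382967424 = -259382939279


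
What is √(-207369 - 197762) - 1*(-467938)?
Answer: 467938 + I*√405131 ≈ 4.6794e+5 + 636.5*I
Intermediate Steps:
√(-207369 - 197762) - 1*(-467938) = √(-405131) + 467938 = I*√405131 + 467938 = 467938 + I*√405131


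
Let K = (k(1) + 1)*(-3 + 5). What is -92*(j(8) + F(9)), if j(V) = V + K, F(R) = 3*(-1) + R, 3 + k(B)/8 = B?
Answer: 1472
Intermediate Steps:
k(B) = -24 + 8*B
K = -30 (K = ((-24 + 8*1) + 1)*(-3 + 5) = ((-24 + 8) + 1)*2 = (-16 + 1)*2 = -15*2 = -30)
F(R) = -3 + R
j(V) = -30 + V (j(V) = V - 30 = -30 + V)
-92*(j(8) + F(9)) = -92*((-30 + 8) + (-3 + 9)) = -92*(-22 + 6) = -92*(-16) = 1472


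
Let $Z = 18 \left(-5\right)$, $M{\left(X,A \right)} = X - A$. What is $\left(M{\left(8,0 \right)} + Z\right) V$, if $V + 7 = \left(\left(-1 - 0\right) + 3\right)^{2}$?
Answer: $246$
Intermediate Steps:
$Z = -90$
$V = -3$ ($V = -7 + \left(\left(-1 - 0\right) + 3\right)^{2} = -7 + \left(\left(-1 + 0\right) + 3\right)^{2} = -7 + \left(-1 + 3\right)^{2} = -7 + 2^{2} = -7 + 4 = -3$)
$\left(M{\left(8,0 \right)} + Z\right) V = \left(\left(8 - 0\right) - 90\right) \left(-3\right) = \left(\left(8 + 0\right) - 90\right) \left(-3\right) = \left(8 - 90\right) \left(-3\right) = \left(-82\right) \left(-3\right) = 246$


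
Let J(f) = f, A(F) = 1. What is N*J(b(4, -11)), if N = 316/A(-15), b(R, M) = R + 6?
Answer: 3160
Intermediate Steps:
b(R, M) = 6 + R
N = 316 (N = 316/1 = 316*1 = 316)
N*J(b(4, -11)) = 316*(6 + 4) = 316*10 = 3160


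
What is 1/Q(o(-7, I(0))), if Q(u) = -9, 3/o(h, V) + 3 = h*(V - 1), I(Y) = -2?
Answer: -1/9 ≈ -0.11111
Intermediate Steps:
o(h, V) = 3/(-3 + h*(-1 + V)) (o(h, V) = 3/(-3 + h*(V - 1)) = 3/(-3 + h*(-1 + V)))
1/Q(o(-7, I(0))) = 1/(-9) = -1/9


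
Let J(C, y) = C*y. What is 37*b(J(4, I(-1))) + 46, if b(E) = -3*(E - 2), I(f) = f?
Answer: 712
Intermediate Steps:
b(E) = 6 - 3*E (b(E) = -3*(-2 + E) = 6 - 3*E)
37*b(J(4, I(-1))) + 46 = 37*(6 - 12*(-1)) + 46 = 37*(6 - 3*(-4)) + 46 = 37*(6 + 12) + 46 = 37*18 + 46 = 666 + 46 = 712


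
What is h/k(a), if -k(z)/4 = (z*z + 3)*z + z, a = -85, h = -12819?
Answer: -12819/2457860 ≈ -0.0052155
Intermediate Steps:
k(z) = -4*z - 4*z*(3 + z²) (k(z) = -4*((z*z + 3)*z + z) = -4*((z² + 3)*z + z) = -4*((3 + z²)*z + z) = -4*(z*(3 + z²) + z) = -4*(z + z*(3 + z²)) = -4*z - 4*z*(3 + z²))
h/k(a) = -12819*1/(340*(4 + (-85)²)) = -12819*1/(340*(4 + 7225)) = -12819/((-4*(-85)*7229)) = -12819/2457860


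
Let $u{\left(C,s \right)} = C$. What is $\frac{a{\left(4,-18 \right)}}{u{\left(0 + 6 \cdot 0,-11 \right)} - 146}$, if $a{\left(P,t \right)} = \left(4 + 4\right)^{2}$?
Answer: $- \frac{32}{73} \approx -0.43836$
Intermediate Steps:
$a{\left(P,t \right)} = 64$ ($a{\left(P,t \right)} = 8^{2} = 64$)
$\frac{a{\left(4,-18 \right)}}{u{\left(0 + 6 \cdot 0,-11 \right)} - 146} = \frac{64}{\left(0 + 6 \cdot 0\right) - 146} = \frac{64}{\left(0 + 0\right) - 146} = \frac{64}{0 - 146} = \frac{64}{-146} = 64 \left(- \frac{1}{146}\right) = - \frac{32}{73}$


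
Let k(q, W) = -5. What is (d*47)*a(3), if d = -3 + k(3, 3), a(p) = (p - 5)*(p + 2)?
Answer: 3760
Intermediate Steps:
a(p) = (-5 + p)*(2 + p)
d = -8 (d = -3 - 5 = -8)
(d*47)*a(3) = (-8*47)*(-10 + 3**2 - 3*3) = -376*(-10 + 9 - 9) = -376*(-10) = 3760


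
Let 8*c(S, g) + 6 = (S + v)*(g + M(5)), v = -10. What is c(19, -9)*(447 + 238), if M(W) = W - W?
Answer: -59595/8 ≈ -7449.4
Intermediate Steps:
M(W) = 0
c(S, g) = -¾ + g*(-10 + S)/8 (c(S, g) = -¾ + ((S - 10)*(g + 0))/8 = -¾ + ((-10 + S)*g)/8 = -¾ + (g*(-10 + S))/8 = -¾ + g*(-10 + S)/8)
c(19, -9)*(447 + 238) = (-¾ - 5/4*(-9) + (⅛)*19*(-9))*(447 + 238) = (-¾ + 45/4 - 171/8)*685 = -87/8*685 = -59595/8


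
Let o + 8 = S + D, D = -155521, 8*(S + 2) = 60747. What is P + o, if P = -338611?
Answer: -3892389/8 ≈ -4.8655e+5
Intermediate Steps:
S = 60731/8 (S = -2 + (⅛)*60747 = -2 + 60747/8 = 60731/8 ≈ 7591.4)
o = -1183501/8 (o = -8 + (60731/8 - 155521) = -8 - 1183437/8 = -1183501/8 ≈ -1.4794e+5)
P + o = -338611 - 1183501/8 = -3892389/8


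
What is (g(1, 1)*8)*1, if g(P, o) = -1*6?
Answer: -48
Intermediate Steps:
g(P, o) = -6
(g(1, 1)*8)*1 = -6*8*1 = -48*1 = -48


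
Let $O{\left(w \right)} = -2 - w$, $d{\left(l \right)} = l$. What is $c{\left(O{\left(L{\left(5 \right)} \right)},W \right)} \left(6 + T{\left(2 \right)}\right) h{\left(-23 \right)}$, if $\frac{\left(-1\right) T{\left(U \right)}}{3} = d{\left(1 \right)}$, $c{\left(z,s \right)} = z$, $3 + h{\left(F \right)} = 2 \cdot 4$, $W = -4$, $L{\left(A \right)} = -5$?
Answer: $45$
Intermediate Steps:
$h{\left(F \right)} = 5$ ($h{\left(F \right)} = -3 + 2 \cdot 4 = -3 + 8 = 5$)
$T{\left(U \right)} = -3$ ($T{\left(U \right)} = \left(-3\right) 1 = -3$)
$c{\left(O{\left(L{\left(5 \right)} \right)},W \right)} \left(6 + T{\left(2 \right)}\right) h{\left(-23 \right)} = \left(-2 - -5\right) \left(6 - 3\right) 5 = \left(-2 + 5\right) 3 \cdot 5 = 3 \cdot 3 \cdot 5 = 9 \cdot 5 = 45$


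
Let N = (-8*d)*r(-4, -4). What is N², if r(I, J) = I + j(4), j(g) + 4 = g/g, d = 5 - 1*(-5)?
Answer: 313600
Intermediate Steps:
d = 10 (d = 5 + 5 = 10)
j(g) = -3 (j(g) = -4 + g/g = -4 + 1 = -3)
r(I, J) = -3 + I (r(I, J) = I - 3 = -3 + I)
N = 560 (N = (-8*10)*(-3 - 4) = -80*(-7) = 560)
N² = 560² = 313600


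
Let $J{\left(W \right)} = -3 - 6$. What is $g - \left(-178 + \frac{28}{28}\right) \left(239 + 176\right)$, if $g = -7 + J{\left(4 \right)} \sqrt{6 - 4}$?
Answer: $73448 - 9 \sqrt{2} \approx 73435.0$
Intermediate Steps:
$J{\left(W \right)} = -9$ ($J{\left(W \right)} = -3 - 6 = -9$)
$g = -7 - 9 \sqrt{2}$ ($g = -7 - 9 \sqrt{6 - 4} = -7 - 9 \sqrt{2} \approx -19.728$)
$g - \left(-178 + \frac{28}{28}\right) \left(239 + 176\right) = \left(-7 - 9 \sqrt{2}\right) - \left(-178 + \frac{28}{28}\right) \left(239 + 176\right) = \left(-7 - 9 \sqrt{2}\right) - \left(-178 + 28 \cdot \frac{1}{28}\right) 415 = \left(-7 - 9 \sqrt{2}\right) - \left(-178 + 1\right) 415 = \left(-7 - 9 \sqrt{2}\right) - \left(-177\right) 415 = \left(-7 - 9 \sqrt{2}\right) - -73455 = \left(-7 - 9 \sqrt{2}\right) + 73455 = 73448 - 9 \sqrt{2}$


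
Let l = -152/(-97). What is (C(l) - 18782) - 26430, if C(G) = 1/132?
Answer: -5967983/132 ≈ -45212.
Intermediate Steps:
l = 152/97 (l = -152*(-1/97) = 152/97 ≈ 1.5670)
C(G) = 1/132
(C(l) - 18782) - 26430 = (1/132 - 18782) - 26430 = -2479223/132 - 26430 = -5967983/132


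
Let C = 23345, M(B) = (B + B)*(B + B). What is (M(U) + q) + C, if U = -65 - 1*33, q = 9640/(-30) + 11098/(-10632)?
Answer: 326607719/5316 ≈ 61439.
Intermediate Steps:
q = -1713757/5316 (q = 9640*(-1/30) + 11098*(-1/10632) = -964/3 - 5549/5316 = -1713757/5316 ≈ -322.38)
U = -98 (U = -65 - 33 = -98)
M(B) = 4*B**2 (M(B) = (2*B)*(2*B) = 4*B**2)
(M(U) + q) + C = (4*(-98)**2 - 1713757/5316) + 23345 = (4*9604 - 1713757/5316) + 23345 = (38416 - 1713757/5316) + 23345 = 202505699/5316 + 23345 = 326607719/5316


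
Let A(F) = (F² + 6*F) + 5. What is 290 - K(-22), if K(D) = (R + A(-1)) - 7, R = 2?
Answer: 295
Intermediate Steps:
A(F) = 5 + F² + 6*F
K(D) = -5 (K(D) = (2 + (5 + (-1)² + 6*(-1))) - 7 = (2 + (5 + 1 - 6)) - 7 = (2 + 0) - 7 = 2 - 7 = -5)
290 - K(-22) = 290 - 1*(-5) = 290 + 5 = 295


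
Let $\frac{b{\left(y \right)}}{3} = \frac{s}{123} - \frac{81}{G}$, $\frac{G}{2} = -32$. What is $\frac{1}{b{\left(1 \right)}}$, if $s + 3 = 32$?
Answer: $\frac{2624}{11819} \approx 0.22202$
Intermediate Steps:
$G = -64$ ($G = 2 \left(-32\right) = -64$)
$s = 29$ ($s = -3 + 32 = 29$)
$b{\left(y \right)} = \frac{11819}{2624}$ ($b{\left(y \right)} = 3 \left(\frac{29}{123} - \frac{81}{-64}\right) = 3 \left(29 \cdot \frac{1}{123} - - \frac{81}{64}\right) = 3 \left(\frac{29}{123} + \frac{81}{64}\right) = 3 \cdot \frac{11819}{7872} = \frac{11819}{2624}$)
$\frac{1}{b{\left(1 \right)}} = \frac{1}{\frac{11819}{2624}} = \frac{2624}{11819}$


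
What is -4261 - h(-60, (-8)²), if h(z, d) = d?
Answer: -4325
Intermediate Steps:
-4261 - h(-60, (-8)²) = -4261 - 1*(-8)² = -4261 - 1*64 = -4261 - 64 = -4325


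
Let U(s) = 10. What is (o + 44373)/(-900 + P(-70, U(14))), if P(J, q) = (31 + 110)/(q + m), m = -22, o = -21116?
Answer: -93028/3647 ≈ -25.508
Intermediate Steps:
P(J, q) = 141/(-22 + q) (P(J, q) = (31 + 110)/(q - 22) = 141/(-22 + q))
(o + 44373)/(-900 + P(-70, U(14))) = (-21116 + 44373)/(-900 + 141/(-22 + 10)) = 23257/(-900 + 141/(-12)) = 23257/(-900 + 141*(-1/12)) = 23257/(-900 - 47/4) = 23257/(-3647/4) = 23257*(-4/3647) = -93028/3647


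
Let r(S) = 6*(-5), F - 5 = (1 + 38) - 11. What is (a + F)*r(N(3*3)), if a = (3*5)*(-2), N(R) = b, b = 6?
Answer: -90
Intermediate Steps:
N(R) = 6
F = 33 (F = 5 + ((1 + 38) - 11) = 5 + (39 - 11) = 5 + 28 = 33)
a = -30 (a = 15*(-2) = -30)
r(S) = -30
(a + F)*r(N(3*3)) = (-30 + 33)*(-30) = 3*(-30) = -90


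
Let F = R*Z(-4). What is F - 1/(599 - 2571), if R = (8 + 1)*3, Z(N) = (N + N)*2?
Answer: -851903/1972 ≈ -432.00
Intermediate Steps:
Z(N) = 4*N (Z(N) = (2*N)*2 = 4*N)
R = 27 (R = 9*3 = 27)
F = -432 (F = 27*(4*(-4)) = 27*(-16) = -432)
F - 1/(599 - 2571) = -432 - 1/(599 - 2571) = -432 - 1/(-1972) = -432 - 1*(-1/1972) = -432 + 1/1972 = -851903/1972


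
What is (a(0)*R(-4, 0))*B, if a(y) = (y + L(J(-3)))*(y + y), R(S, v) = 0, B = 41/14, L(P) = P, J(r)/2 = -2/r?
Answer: 0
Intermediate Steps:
J(r) = -4/r (J(r) = 2*(-2/r) = -4/r)
B = 41/14 (B = 41*(1/14) = 41/14 ≈ 2.9286)
a(y) = 2*y*(4/3 + y) (a(y) = (y - 4/(-3))*(y + y) = (y - 4*(-⅓))*(2*y) = (y + 4/3)*(2*y) = (4/3 + y)*(2*y) = 2*y*(4/3 + y))
(a(0)*R(-4, 0))*B = (((⅔)*0*(4 + 3*0))*0)*(41/14) = (((⅔)*0*(4 + 0))*0)*(41/14) = (((⅔)*0*4)*0)*(41/14) = (0*0)*(41/14) = 0*(41/14) = 0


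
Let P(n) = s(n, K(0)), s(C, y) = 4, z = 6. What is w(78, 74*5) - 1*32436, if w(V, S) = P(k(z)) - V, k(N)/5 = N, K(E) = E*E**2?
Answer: -32510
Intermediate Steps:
K(E) = E**3
k(N) = 5*N
P(n) = 4
w(V, S) = 4 - V
w(78, 74*5) - 1*32436 = (4 - 1*78) - 1*32436 = (4 - 78) - 32436 = -74 - 32436 = -32510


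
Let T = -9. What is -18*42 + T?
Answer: -765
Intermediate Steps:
-18*42 + T = -18*42 - 9 = -756 - 9 = -765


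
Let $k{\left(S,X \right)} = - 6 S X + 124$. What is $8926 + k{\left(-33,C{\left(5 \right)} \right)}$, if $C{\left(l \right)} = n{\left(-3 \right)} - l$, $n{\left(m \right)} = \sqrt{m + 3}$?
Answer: $8060$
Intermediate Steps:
$n{\left(m \right)} = \sqrt{3 + m}$
$C{\left(l \right)} = - l$ ($C{\left(l \right)} = \sqrt{3 - 3} - l = \sqrt{0} - l = 0 - l = - l$)
$k{\left(S,X \right)} = 124 - 6 S X$ ($k{\left(S,X \right)} = - 6 S X + 124 = 124 - 6 S X$)
$8926 + k{\left(-33,C{\left(5 \right)} \right)} = 8926 + \left(124 - - 198 \left(\left(-1\right) 5\right)\right) = 8926 + \left(124 - \left(-198\right) \left(-5\right)\right) = 8926 + \left(124 - 990\right) = 8926 - 866 = 8060$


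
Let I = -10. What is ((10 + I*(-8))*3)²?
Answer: 72900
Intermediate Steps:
((10 + I*(-8))*3)² = ((10 - 10*(-8))*3)² = ((10 + 80)*3)² = (90*3)² = 270² = 72900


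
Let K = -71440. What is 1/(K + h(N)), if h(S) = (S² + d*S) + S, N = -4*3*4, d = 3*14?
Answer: -1/71200 ≈ -1.4045e-5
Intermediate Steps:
d = 42
N = -48 (N = -12*4 = -48)
h(S) = S² + 43*S (h(S) = (S² + 42*S) + S = S² + 43*S)
1/(K + h(N)) = 1/(-71440 - 48*(43 - 48)) = 1/(-71440 - 48*(-5)) = 1/(-71440 + 240) = 1/(-71200) = -1/71200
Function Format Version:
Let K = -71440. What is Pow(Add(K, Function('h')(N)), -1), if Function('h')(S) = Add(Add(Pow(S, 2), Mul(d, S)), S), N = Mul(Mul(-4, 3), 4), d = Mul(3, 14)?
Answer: Rational(-1, 71200) ≈ -1.4045e-5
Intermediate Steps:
d = 42
N = -48 (N = Mul(-12, 4) = -48)
Function('h')(S) = Add(Pow(S, 2), Mul(43, S)) (Function('h')(S) = Add(Add(Pow(S, 2), Mul(42, S)), S) = Add(Pow(S, 2), Mul(43, S)))
Pow(Add(K, Function('h')(N)), -1) = Pow(Add(-71440, Mul(-48, Add(43, -48))), -1) = Pow(Add(-71440, Mul(-48, -5)), -1) = Pow(Add(-71440, 240), -1) = Pow(-71200, -1) = Rational(-1, 71200)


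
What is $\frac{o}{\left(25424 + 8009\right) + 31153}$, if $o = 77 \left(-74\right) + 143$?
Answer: $- \frac{5555}{64586} \approx -0.086009$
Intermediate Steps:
$o = -5555$ ($o = -5698 + 143 = -5555$)
$\frac{o}{\left(25424 + 8009\right) + 31153} = - \frac{5555}{\left(25424 + 8009\right) + 31153} = - \frac{5555}{33433 + 31153} = - \frac{5555}{64586}$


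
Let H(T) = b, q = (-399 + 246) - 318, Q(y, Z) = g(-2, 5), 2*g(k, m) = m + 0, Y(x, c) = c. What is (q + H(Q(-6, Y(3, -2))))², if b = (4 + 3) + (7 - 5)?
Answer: 213444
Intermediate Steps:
g(k, m) = m/2 (g(k, m) = (m + 0)/2 = m/2)
Q(y, Z) = 5/2 (Q(y, Z) = (½)*5 = 5/2)
q = -471 (q = -153 - 318 = -471)
b = 9 (b = 7 + 2 = 9)
H(T) = 9
(q + H(Q(-6, Y(3, -2))))² = (-471 + 9)² = (-462)² = 213444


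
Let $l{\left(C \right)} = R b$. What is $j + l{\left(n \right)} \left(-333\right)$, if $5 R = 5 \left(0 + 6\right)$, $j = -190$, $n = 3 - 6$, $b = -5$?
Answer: $9800$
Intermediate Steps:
$n = -3$ ($n = 3 - 6 = -3$)
$R = 6$ ($R = \frac{5 \left(0 + 6\right)}{5} = \frac{5 \cdot 6}{5} = \frac{1}{5} \cdot 30 = 6$)
$l{\left(C \right)} = -30$ ($l{\left(C \right)} = 6 \left(-5\right) = -30$)
$j + l{\left(n \right)} \left(-333\right) = -190 - -9990 = -190 + 9990 = 9800$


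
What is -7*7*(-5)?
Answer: 245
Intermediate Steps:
-7*7*(-5) = -49*(-5) = 245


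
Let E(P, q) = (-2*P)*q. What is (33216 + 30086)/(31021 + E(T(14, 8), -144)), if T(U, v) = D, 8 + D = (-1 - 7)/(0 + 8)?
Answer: 63302/28429 ≈ 2.2267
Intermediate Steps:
D = -9 (D = -8 + (-1 - 7)/(0 + 8) = -8 - 8/8 = -8 - 8*⅛ = -8 - 1 = -9)
T(U, v) = -9
E(P, q) = -2*P*q
(33216 + 30086)/(31021 + E(T(14, 8), -144)) = (33216 + 30086)/(31021 - 2*(-9)*(-144)) = 63302/(31021 - 2592) = 63302/28429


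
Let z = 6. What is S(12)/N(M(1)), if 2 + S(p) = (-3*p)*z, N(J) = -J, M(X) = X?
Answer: 218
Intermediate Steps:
S(p) = -2 - 18*p (S(p) = -2 - 3*p*6 = -2 - 18*p)
S(12)/N(M(1)) = (-2 - 18*12)/((-1*1)) = (-2 - 216)/(-1) = -218*(-1) = 218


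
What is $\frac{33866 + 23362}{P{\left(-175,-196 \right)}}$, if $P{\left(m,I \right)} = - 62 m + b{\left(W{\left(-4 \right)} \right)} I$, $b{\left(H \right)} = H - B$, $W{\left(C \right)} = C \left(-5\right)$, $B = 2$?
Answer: $\frac{28614}{3661} \approx 7.8159$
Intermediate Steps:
$W{\left(C \right)} = - 5 C$
$b{\left(H \right)} = -2 + H$ ($b{\left(H \right)} = H - 2 = -2 + H$)
$P{\left(m,I \right)} = - 62 m + 18 I$ ($P{\left(m,I \right)} = - 62 m + \left(-2 - -20\right) I = - 62 m + \left(-2 + 20\right) I = - 62 m + 18 I$)
$\frac{33866 + 23362}{P{\left(-175,-196 \right)}} = \frac{33866 + 23362}{\left(-62\right) \left(-175\right) + 18 \left(-196\right)} = \frac{57228}{10850 - 3528} = \frac{57228}{7322} = 57228 \cdot \frac{1}{7322} = \frac{28614}{3661}$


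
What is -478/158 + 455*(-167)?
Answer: -6003054/79 ≈ -75988.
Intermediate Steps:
-478/158 + 455*(-167) = -478*1/158 - 75985 = -239/79 - 75985 = -6003054/79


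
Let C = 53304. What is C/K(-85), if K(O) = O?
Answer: -53304/85 ≈ -627.11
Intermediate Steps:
C/K(-85) = 53304/(-85) = 53304*(-1/85) = -53304/85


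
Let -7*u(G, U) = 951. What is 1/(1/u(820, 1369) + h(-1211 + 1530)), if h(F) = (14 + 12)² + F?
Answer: 951/946238 ≈ 0.0010050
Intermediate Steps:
u(G, U) = -951/7 (u(G, U) = -⅐*951 = -951/7)
h(F) = 676 + F (h(F) = 26² + F = 676 + F)
1/(1/u(820, 1369) + h(-1211 + 1530)) = 1/(1/(-951/7) + (676 + (-1211 + 1530))) = 1/(-7/951 + (676 + 319)) = 1/(-7/951 + 995) = 1/(946238/951) = 951/946238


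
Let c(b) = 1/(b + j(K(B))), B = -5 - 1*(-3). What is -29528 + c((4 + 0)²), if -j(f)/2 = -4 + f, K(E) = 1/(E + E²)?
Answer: -679143/23 ≈ -29528.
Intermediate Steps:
B = -2 (B = -5 + 3 = -2)
j(f) = 8 - 2*f (j(f) = -2*(-4 + f) = 8 - 2*f)
c(b) = 1/(7 + b) (c(b) = 1/(b + (8 - 2/((-2)*(1 - 2)))) = 1/(b + (8 - (-1)/(-1))) = 1/(b + (8 - (-1)*(-1))) = 1/(b + (8 - 2*½)) = 1/(b + (8 - 1)) = 1/(b + 7) = 1/(7 + b))
-29528 + c((4 + 0)²) = -29528 + 1/(7 + (4 + 0)²) = -29528 + 1/(7 + 4²) = -29528 + 1/(7 + 16) = -29528 + 1/23 = -679143/23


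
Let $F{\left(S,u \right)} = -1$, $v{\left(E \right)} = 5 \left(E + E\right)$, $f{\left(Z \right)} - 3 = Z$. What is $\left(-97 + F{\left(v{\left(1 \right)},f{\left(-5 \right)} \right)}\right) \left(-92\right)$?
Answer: $9016$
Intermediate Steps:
$f{\left(Z \right)} = 3 + Z$
$v{\left(E \right)} = 10 E$ ($v{\left(E \right)} = 5 \cdot 2 E = 10 E$)
$\left(-97 + F{\left(v{\left(1 \right)},f{\left(-5 \right)} \right)}\right) \left(-92\right) = \left(-97 - 1\right) \left(-92\right) = \left(-98\right) \left(-92\right) = 9016$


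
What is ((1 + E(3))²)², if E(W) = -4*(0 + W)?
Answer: 14641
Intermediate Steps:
E(W) = -4*W
((1 + E(3))²)² = ((1 - 4*3)²)² = ((1 - 12)²)² = ((-11)²)² = 121² = 14641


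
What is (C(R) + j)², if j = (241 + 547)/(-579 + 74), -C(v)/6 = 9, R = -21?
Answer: 787251364/255025 ≈ 3087.0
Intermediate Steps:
C(v) = -54 (C(v) = -6*9 = -54)
j = -788/505 (j = 788/(-505) = 788*(-1/505) = -788/505 ≈ -1.5604)
(C(R) + j)² = (-54 - 788/505)² = (-28058/505)² = 787251364/255025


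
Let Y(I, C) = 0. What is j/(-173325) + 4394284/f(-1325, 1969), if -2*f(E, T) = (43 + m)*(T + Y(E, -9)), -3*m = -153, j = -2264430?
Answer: -36805475254/1069334365 ≈ -34.419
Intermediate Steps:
m = 51 (m = -1/3*(-153) = 51)
f(E, T) = -47*T (f(E, T) = -(43 + 51)*(T + 0)/2 = -47*T)
j/(-173325) + 4394284/f(-1325, 1969) = -2264430/(-173325) + 4394284/((-47*1969)) = -2264430*(-1/173325) + 4394284/(-92543) = 150962/11555 + 4394284*(-1/92543) = 150962/11555 - 4394284/92543 = -36805475254/1069334365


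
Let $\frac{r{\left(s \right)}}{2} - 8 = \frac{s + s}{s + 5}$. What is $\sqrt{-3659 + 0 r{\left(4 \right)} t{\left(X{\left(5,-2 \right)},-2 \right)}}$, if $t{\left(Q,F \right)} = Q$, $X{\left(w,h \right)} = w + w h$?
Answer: $i \sqrt{3659} \approx 60.49 i$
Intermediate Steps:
$X{\left(w,h \right)} = w + h w$
$r{\left(s \right)} = 16 + \frac{4 s}{5 + s}$ ($r{\left(s \right)} = 16 + 2 \frac{s + s}{s + 5} = 16 + 2 \frac{2 s}{5 + s} = 16 + \frac{4 s}{5 + s}$)
$\sqrt{-3659 + 0 r{\left(4 \right)} t{\left(X{\left(5,-2 \right)},-2 \right)}} = \sqrt{-3659 + 0 \frac{20 \left(4 + 4\right)}{5 + 4} \cdot 5 \left(1 - 2\right)} = \sqrt{-3659 + 0 \cdot 20 \cdot \frac{1}{9} \cdot 8 \cdot 5 \left(-1\right)} = \sqrt{-3659 + 0 \cdot 20 \cdot \frac{1}{9} \cdot 8 \left(-5\right)} = \sqrt{-3659 + 0 \cdot \frac{160}{9} \left(-5\right)} = \sqrt{-3659 + 0 \left(-5\right)} = \sqrt{-3659 + 0} = \sqrt{-3659} = i \sqrt{3659}$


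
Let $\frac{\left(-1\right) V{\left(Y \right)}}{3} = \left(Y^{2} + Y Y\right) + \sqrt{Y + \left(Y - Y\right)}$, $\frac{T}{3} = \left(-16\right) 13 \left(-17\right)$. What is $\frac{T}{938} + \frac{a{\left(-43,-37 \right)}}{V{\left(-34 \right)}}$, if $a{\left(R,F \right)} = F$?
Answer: $\frac{2502816908}{221204319} - \frac{37 i \sqrt{34}}{16036134} \approx 11.314 - 1.3454 \cdot 10^{-5} i$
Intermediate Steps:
$T = 10608$ ($T = 3 \left(-16\right) 13 \left(-17\right) = 3 \left(\left(-208\right) \left(-17\right)\right) = 3 \cdot 3536 = 10608$)
$V{\left(Y \right)} = - 6 Y^{2} - 3 \sqrt{Y}$ ($V{\left(Y \right)} = - 3 \left(\left(Y^{2} + Y Y\right) + \sqrt{Y + \left(Y - Y\right)}\right) = - 3 \left(\left(Y^{2} + Y^{2}\right) + \sqrt{Y + 0}\right) = - 3 \left(2 Y^{2} + \sqrt{Y}\right) = - 3 \left(\sqrt{Y} + 2 Y^{2}\right) = - 6 Y^{2} - 3 \sqrt{Y}$)
$\frac{T}{938} + \frac{a{\left(-43,-37 \right)}}{V{\left(-34 \right)}} = \frac{10608}{938} - \frac{37}{- 6 \left(-34\right)^{2} - 3 \sqrt{-34}} = 10608 \cdot \frac{1}{938} - \frac{37}{\left(-6\right) 1156 - 3 i \sqrt{34}} = \frac{5304}{469} - \frac{37}{-6936 - 3 i \sqrt{34}}$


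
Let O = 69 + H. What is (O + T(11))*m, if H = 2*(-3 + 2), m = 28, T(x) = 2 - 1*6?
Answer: 1764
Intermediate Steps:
T(x) = -4 (T(x) = 2 - 6 = -4)
H = -2 (H = 2*(-1) = -2)
O = 67 (O = 69 - 2 = 67)
(O + T(11))*m = (67 - 4)*28 = 63*28 = 1764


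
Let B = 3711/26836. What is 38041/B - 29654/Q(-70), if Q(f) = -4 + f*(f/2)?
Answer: 1248466878551/4538553 ≈ 2.7508e+5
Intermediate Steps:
B = 3711/26836 (B = 3711*(1/26836) = 3711/26836 ≈ 0.13828)
Q(f) = -4 + f**2/2 (Q(f) = -4 + f*(f*(1/2)) = -4 + f*(f/2) = -4 + f**2/2)
38041/B - 29654/Q(-70) = 38041/(3711/26836) - 29654/(-4 + (1/2)*(-70)**2) = 38041*(26836/3711) - 29654/(-4 + (1/2)*4900) = 1020868276/3711 - 29654/(-4 + 2450) = 1020868276/3711 - 29654/2446 = 1020868276/3711 - 29654*1/2446 = 1020868276/3711 - 14827/1223 = 1248466878551/4538553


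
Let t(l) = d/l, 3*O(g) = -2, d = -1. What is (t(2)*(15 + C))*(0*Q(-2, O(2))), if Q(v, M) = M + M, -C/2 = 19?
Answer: 0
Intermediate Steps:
O(g) = -⅔ (O(g) = (⅓)*(-2) = -⅔)
C = -38 (C = -2*19 = -38)
t(l) = -1/l
Q(v, M) = 2*M
(t(2)*(15 + C))*(0*Q(-2, O(2))) = ((-1/2)*(15 - 38))*(0*(2*(-⅔))) = (-1*½*(-23))*(0*(-4/3)) = -½*(-23)*0 = (23/2)*0 = 0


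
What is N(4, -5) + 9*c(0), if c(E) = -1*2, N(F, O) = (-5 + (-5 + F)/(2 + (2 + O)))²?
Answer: -2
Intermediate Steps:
N(F, O) = (-5 + (-5 + F)/(4 + O))²
c(E) = -2
N(4, -5) + 9*c(0) = (25 - 1*4 + 5*(-5))²/(4 - 5)² + 9*(-2) = (25 - 4 - 25)²/(-1)² - 18 = 1*(-4)² - 18 = 1*16 - 18 = 16 - 18 = -2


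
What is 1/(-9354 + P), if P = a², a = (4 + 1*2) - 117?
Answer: 1/2967 ≈ 0.00033704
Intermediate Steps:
a = -111 (a = (4 + 2) - 117 = 6 - 117 = -111)
P = 12321 (P = (-111)² = 12321)
1/(-9354 + P) = 1/(-9354 + 12321) = 1/2967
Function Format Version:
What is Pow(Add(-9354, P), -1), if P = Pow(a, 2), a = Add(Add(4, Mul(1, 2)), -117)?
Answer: Rational(1, 2967) ≈ 0.00033704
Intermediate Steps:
a = -111 (a = Add(Add(4, 2), -117) = Add(6, -117) = -111)
P = 12321 (P = Pow(-111, 2) = 12321)
Pow(Add(-9354, P), -1) = Pow(Add(-9354, 12321), -1) = Pow(2967, -1) = Rational(1, 2967)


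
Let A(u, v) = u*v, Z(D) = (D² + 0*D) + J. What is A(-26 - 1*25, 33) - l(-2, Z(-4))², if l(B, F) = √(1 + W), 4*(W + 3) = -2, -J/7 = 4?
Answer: -3361/2 ≈ -1680.5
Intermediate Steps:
J = -28 (J = -7*4 = -28)
W = -7/2 (W = -3 + (¼)*(-2) = -3 - ½ = -7/2 ≈ -3.5000)
Z(D) = -28 + D² (Z(D) = (D² + 0*D) - 28 = (D² + 0) - 28 = D² - 28 = -28 + D²)
l(B, F) = I*√10/2 (l(B, F) = √(1 - 7/2) = √(-5/2) = I*√10/2)
A(-26 - 1*25, 33) - l(-2, Z(-4))² = (-26 - 1*25)*33 - (I*√10/2)² = (-26 - 25)*33 - 1*(-5/2) = -51*33 + 5/2 = -1683 + 5/2 = -3361/2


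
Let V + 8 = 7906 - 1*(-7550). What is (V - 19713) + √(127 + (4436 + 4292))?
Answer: -4265 + √8855 ≈ -4170.9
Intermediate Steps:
V = 15448 (V = -8 + (7906 - 1*(-7550)) = -8 + (7906 + 7550) = -8 + 15456 = 15448)
(V - 19713) + √(127 + (4436 + 4292)) = (15448 - 19713) + √(127 + (4436 + 4292)) = -4265 + √(127 + 8728) = -4265 + √8855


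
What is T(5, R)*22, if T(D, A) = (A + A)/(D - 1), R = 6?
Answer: 66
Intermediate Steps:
T(D, A) = 2*A/(-1 + D) (T(D, A) = (2*A)/(-1 + D) = 2*A/(-1 + D))
T(5, R)*22 = (2*6/(-1 + 5))*22 = (2*6/4)*22 = (2*6*(¼))*22 = 3*22 = 66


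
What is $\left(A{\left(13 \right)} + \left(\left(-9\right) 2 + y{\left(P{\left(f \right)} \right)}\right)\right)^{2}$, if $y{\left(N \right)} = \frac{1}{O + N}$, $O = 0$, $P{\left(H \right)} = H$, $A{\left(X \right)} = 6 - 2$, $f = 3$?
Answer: $\frac{1681}{9} \approx 186.78$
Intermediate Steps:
$A{\left(X \right)} = 4$
$y{\left(N \right)} = \frac{1}{N}$ ($y{\left(N \right)} = \frac{1}{0 + N} = \frac{1}{N}$)
$\left(A{\left(13 \right)} + \left(\left(-9\right) 2 + y{\left(P{\left(f \right)} \right)}\right)\right)^{2} = \left(4 + \left(\left(-9\right) 2 + \frac{1}{3}\right)\right)^{2} = \left(4 + \left(-18 + \frac{1}{3}\right)\right)^{2} = \left(4 - \frac{53}{3}\right)^{2} = \left(- \frac{41}{3}\right)^{2} = \frac{1681}{9}$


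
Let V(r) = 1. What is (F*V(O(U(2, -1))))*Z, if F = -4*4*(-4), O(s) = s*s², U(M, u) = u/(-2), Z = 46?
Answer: 2944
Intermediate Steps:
U(M, u) = -u/2 (U(M, u) = u*(-½) = -u/2)
O(s) = s³
F = 64 (F = -16*(-4) = 64)
(F*V(O(U(2, -1))))*Z = (64*1)*46 = 64*46 = 2944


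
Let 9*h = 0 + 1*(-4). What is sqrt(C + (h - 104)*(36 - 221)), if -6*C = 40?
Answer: 4*sqrt(10865)/3 ≈ 138.98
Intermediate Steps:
C = -20/3 (C = -1/6*40 = -20/3 ≈ -6.6667)
h = -4/9 (h = (0 + 1*(-4))/9 = (0 - 4)/9 = (1/9)*(-4) = -4/9 ≈ -0.44444)
sqrt(C + (h - 104)*(36 - 221)) = sqrt(-20/3 + (-4/9 - 104)*(36 - 221)) = sqrt(-20/3 - 940/9*(-185)) = sqrt(-20/3 + 173900/9) = sqrt(173840/9) = 4*sqrt(10865)/3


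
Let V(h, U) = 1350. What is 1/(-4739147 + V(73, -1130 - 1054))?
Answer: -1/4737797 ≈ -2.1107e-7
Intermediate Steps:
1/(-4739147 + V(73, -1130 - 1054)) = 1/(-4739147 + 1350) = 1/(-4737797) = -1/4737797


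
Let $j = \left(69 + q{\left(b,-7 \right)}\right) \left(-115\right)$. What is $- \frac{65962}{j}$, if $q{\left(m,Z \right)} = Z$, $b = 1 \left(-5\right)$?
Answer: $\frac{32981}{3565} \approx 9.2513$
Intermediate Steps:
$b = -5$
$j = -7130$ ($j = \left(69 - 7\right) \left(-115\right) = 62 \left(-115\right) = -7130$)
$- \frac{65962}{j} = - \frac{65962}{-7130} = \left(-65962\right) \left(- \frac{1}{7130}\right) = \frac{32981}{3565}$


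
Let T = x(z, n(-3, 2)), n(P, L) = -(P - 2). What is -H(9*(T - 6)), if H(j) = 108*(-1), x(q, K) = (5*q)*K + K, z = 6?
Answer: 108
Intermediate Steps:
n(P, L) = 2 - P (n(P, L) = -(-2 + P) = 2 - P)
x(q, K) = K + 5*K*q (x(q, K) = 5*K*q + K = K + 5*K*q)
T = 155 (T = (2 - 1*(-3))*(1 + 5*6) = (2 + 3)*(1 + 30) = 5*31 = 155)
H(j) = -108
-H(9*(T - 6)) = -1*(-108) = 108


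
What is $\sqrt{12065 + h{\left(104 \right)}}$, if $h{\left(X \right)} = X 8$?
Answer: $3 \sqrt{1433} \approx 113.56$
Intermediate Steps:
$h{\left(X \right)} = 8 X$
$\sqrt{12065 + h{\left(104 \right)}} = \sqrt{12065 + 8 \cdot 104} = \sqrt{12065 + 832} = \sqrt{12897} = 3 \sqrt{1433}$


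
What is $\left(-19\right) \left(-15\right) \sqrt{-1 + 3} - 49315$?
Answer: $-49315 + 285 \sqrt{2} \approx -48912.0$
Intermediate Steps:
$\left(-19\right) \left(-15\right) \sqrt{-1 + 3} - 49315 = 285 \sqrt{2} - 49315 = -49315 + 285 \sqrt{2}$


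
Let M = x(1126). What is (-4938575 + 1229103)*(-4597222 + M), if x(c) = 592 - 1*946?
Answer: 17054579439872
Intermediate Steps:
x(c) = -354 (x(c) = 592 - 946 = -354)
M = -354
(-4938575 + 1229103)*(-4597222 + M) = (-4938575 + 1229103)*(-4597222 - 354) = -3709472*(-4597576) = 17054579439872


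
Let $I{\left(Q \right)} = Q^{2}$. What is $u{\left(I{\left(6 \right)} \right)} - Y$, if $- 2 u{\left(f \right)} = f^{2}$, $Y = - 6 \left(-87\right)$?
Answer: $-1170$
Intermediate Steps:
$Y = 522$ ($Y = \left(-1\right) \left(-522\right) = 522$)
$u{\left(f \right)} = - \frac{f^{2}}{2}$
$u{\left(I{\left(6 \right)} \right)} - Y = - \frac{\left(6^{2}\right)^{2}}{2} - 522 = - \frac{36^{2}}{2} - 522 = \left(- \frac{1}{2}\right) 1296 - 522 = -648 - 522 = -1170$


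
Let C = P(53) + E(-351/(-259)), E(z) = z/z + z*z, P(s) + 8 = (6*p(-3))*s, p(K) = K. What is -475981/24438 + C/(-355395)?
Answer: -252131880085195/12946846183418 ≈ -19.474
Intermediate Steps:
P(s) = -8 - 18*s (P(s) = -8 + (6*(-3))*s = -8 - 18*s)
E(z) = 1 + z**2
C = -64341640/67081 (C = (-8 - 18*53) + (1 + (-351/(-259))**2) = (-8 - 954) + (1 + (-351*(-1/259))**2) = -962 + (1 + (351/259)**2) = -962 + (1 + 123201/67081) = -962 + 190282/67081 = -64341640/67081 ≈ -959.16)
-475981/24438 + C/(-355395) = -475981/24438 - 64341640/67081/(-355395) = -475981*1/24438 - 64341640/67081*(-1/355395) = -475981/24438 + 12868328/4768050399 = -252131880085195/12946846183418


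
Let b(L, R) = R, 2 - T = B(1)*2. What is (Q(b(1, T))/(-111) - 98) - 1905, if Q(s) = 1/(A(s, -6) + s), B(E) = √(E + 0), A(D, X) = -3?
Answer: -666998/333 ≈ -2003.0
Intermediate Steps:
B(E) = √E
T = 0 (T = 2 - √1*2 = 2 - 2 = 0)
Q(s) = 1/(-3 + s)
(Q(b(1, T))/(-111) - 98) - 1905 = (1/((-3 + 0)*(-111)) - 98) - 1905 = (-1/111/(-3) - 98) - 1905 = (-⅓*(-1/111) - 98) - 1905 = (1/333 - 98) - 1905 = -32633/333 - 1905 = -666998/333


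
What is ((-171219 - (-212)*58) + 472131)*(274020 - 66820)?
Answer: 64896697600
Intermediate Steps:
((-171219 - (-212)*58) + 472131)*(274020 - 66820) = ((-171219 - 1*(-12296)) + 472131)*207200 = ((-171219 + 12296) + 472131)*207200 = (-158923 + 472131)*207200 = 313208*207200 = 64896697600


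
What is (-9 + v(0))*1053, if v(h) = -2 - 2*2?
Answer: -15795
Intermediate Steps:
v(h) = -6 (v(h) = -2 - 4 = -6)
(-9 + v(0))*1053 = (-9 - 6)*1053 = -15*1053 = -15795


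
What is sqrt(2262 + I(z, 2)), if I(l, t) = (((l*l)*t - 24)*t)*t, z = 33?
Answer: 7*sqrt(222) ≈ 104.30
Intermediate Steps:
I(l, t) = t**2*(-24 + t*l**2) (I(l, t) = ((l**2*t - 24)*t)*t = ((t*l**2 - 24)*t)*t = ((-24 + t*l**2)*t)*t = (t*(-24 + t*l**2))*t = t**2*(-24 + t*l**2))
sqrt(2262 + I(z, 2)) = sqrt(2262 + 2**2*(-24 + 2*33**2)) = sqrt(2262 + 4*(-24 + 2*1089)) = sqrt(2262 + 4*(-24 + 2178)) = sqrt(2262 + 4*2154) = sqrt(2262 + 8616) = sqrt(10878) = 7*sqrt(222)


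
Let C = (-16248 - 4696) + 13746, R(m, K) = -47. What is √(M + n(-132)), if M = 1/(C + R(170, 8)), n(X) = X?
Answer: I*√769854505/2415 ≈ 11.489*I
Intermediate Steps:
C = -7198 (C = -20944 + 13746 = -7198)
M = -1/7245 (M = 1/(-7198 - 47) = 1/(-7245) = -1/7245 ≈ -0.00013803)
√(M + n(-132)) = √(-1/7245 - 132) = √(-956341/7245) = I*√769854505/2415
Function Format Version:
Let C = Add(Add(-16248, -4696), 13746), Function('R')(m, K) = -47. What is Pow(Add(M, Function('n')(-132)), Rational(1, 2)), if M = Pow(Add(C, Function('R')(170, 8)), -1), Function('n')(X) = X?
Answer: Mul(Rational(1, 2415), I, Pow(769854505, Rational(1, 2))) ≈ Mul(11.489, I)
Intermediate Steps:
C = -7198 (C = Add(-20944, 13746) = -7198)
M = Rational(-1, 7245) (M = Pow(Add(-7198, -47), -1) = Pow(-7245, -1) = Rational(-1, 7245) ≈ -0.00013803)
Pow(Add(M, Function('n')(-132)), Rational(1, 2)) = Pow(Add(Rational(-1, 7245), -132), Rational(1, 2)) = Pow(Rational(-956341, 7245), Rational(1, 2)) = Mul(Rational(1, 2415), I, Pow(769854505, Rational(1, 2)))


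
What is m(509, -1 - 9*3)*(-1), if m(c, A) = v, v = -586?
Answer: 586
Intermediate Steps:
m(c, A) = -586
m(509, -1 - 9*3)*(-1) = -586*(-1) = 586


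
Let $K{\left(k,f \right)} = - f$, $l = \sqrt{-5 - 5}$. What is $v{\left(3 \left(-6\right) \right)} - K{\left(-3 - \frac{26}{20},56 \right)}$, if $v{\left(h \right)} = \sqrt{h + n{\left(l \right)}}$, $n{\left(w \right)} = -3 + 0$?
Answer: $56 + i \sqrt{21} \approx 56.0 + 4.5826 i$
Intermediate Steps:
$l = i \sqrt{10}$ ($l = \sqrt{-10} = i \sqrt{10} \approx 3.1623 i$)
$n{\left(w \right)} = -3$
$v{\left(h \right)} = \sqrt{-3 + h}$ ($v{\left(h \right)} = \sqrt{h - 3} = \sqrt{-3 + h}$)
$v{\left(3 \left(-6\right) \right)} - K{\left(-3 - \frac{26}{20},56 \right)} = \sqrt{-3 + 3 \left(-6\right)} - \left(-1\right) 56 = \sqrt{-3 - 18} - -56 = \sqrt{-21} + 56 = i \sqrt{21} + 56 = 56 + i \sqrt{21}$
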